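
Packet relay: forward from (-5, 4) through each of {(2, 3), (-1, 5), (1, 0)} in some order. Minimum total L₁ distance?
14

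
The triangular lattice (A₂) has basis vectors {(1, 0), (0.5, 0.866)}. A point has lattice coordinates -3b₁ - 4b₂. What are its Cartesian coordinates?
(-5, -3.464)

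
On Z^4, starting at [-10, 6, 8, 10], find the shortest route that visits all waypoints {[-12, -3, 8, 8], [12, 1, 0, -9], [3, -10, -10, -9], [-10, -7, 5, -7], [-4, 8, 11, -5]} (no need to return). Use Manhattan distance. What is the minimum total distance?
134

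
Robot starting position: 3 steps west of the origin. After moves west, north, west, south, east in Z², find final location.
(-4, 0)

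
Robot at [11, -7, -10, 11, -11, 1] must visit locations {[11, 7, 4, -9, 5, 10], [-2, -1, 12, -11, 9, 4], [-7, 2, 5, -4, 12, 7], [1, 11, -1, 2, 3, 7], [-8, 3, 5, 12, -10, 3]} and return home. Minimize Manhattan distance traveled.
262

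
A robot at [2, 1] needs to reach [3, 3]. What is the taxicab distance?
3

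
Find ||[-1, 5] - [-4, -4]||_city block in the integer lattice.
12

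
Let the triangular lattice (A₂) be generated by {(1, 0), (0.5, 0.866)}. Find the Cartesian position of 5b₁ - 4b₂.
(3, -3.464)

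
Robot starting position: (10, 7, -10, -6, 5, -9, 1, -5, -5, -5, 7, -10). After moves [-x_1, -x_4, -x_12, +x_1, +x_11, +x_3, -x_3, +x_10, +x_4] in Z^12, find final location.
(10, 7, -10, -6, 5, -9, 1, -5, -5, -4, 8, -11)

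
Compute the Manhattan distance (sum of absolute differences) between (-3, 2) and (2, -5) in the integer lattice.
12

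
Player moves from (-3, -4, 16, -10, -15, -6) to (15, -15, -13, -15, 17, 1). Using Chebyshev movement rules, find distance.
32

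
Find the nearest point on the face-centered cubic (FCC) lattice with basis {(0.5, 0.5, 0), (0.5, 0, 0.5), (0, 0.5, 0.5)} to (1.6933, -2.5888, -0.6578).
(2, -2.5, -0.5)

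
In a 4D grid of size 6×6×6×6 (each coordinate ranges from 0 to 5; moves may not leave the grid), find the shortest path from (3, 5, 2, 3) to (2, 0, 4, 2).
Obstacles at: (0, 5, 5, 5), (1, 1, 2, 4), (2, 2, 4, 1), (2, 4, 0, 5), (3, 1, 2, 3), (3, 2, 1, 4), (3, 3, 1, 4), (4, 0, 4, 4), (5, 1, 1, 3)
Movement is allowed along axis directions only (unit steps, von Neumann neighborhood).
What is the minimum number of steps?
9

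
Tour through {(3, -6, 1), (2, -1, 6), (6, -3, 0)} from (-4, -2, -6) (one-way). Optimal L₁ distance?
35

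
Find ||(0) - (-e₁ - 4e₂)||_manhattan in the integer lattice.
5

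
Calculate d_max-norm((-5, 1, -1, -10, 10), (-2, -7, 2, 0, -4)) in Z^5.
14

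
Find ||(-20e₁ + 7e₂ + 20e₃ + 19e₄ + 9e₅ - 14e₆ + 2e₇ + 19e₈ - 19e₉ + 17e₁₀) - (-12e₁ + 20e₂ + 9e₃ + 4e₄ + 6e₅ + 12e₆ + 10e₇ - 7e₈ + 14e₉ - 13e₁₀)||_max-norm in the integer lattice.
33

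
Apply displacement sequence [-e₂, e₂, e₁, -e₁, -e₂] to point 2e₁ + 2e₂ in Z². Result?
(2, 1)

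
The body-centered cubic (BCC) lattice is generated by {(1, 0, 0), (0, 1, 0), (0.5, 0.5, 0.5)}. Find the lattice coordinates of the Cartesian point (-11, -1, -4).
-7b₁ + 3b₂ - 8b₃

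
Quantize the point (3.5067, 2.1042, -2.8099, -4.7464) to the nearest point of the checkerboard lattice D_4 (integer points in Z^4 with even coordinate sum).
(4, 2, -3, -5)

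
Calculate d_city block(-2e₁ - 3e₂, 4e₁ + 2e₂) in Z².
11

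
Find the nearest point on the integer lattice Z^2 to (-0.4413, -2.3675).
(0, -2)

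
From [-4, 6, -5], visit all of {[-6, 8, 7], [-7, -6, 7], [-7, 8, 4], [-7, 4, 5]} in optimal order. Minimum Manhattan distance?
37
(one optimal route: (-4, 6, -5) → (-6, 8, 7) → (-7, 8, 4) → (-7, 4, 5) → (-7, -6, 7))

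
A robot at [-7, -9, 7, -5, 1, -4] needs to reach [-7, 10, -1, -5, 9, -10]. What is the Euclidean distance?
22.9129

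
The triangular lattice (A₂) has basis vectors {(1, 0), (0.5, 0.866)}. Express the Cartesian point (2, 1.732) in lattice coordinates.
b₁ + 2b₂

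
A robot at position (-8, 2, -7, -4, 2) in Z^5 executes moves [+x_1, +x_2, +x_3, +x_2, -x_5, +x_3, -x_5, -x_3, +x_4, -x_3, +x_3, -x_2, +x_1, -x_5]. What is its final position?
(-6, 3, -6, -3, -1)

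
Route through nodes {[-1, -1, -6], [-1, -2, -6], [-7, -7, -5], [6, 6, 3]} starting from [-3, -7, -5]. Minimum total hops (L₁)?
40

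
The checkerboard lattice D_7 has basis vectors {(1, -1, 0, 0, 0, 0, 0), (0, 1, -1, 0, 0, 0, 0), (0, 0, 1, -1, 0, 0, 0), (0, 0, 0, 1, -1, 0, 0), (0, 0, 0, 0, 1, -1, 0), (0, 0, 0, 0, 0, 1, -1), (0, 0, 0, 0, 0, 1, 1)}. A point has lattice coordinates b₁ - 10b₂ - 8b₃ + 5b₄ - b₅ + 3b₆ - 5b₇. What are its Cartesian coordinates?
(1, -11, 2, 13, -6, -1, -8)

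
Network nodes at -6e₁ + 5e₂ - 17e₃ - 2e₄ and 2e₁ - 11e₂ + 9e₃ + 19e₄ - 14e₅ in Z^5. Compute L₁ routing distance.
85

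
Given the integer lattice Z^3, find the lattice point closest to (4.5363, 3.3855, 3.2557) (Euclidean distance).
(5, 3, 3)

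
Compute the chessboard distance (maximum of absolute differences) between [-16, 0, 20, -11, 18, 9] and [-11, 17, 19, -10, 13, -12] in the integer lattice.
21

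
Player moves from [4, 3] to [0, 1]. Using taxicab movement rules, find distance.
6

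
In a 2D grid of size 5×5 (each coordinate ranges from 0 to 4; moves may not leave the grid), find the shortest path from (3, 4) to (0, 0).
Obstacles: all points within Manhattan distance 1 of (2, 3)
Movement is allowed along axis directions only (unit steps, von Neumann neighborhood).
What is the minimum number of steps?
9
(one shortest path: (3, 4) → (4, 4) → (4, 3) → (4, 2) → (3, 2) → (3, 1) → (2, 1) → (1, 1) → (0, 1) → (0, 0))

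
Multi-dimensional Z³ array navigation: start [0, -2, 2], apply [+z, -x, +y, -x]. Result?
(-2, -1, 3)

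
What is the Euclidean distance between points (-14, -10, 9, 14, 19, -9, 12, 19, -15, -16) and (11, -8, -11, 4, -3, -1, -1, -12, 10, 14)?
65.8179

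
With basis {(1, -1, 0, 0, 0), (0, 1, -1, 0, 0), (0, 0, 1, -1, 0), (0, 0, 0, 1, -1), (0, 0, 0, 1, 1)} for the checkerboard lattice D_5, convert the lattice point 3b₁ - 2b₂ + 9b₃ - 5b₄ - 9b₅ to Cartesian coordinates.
(3, -5, 11, -23, -4)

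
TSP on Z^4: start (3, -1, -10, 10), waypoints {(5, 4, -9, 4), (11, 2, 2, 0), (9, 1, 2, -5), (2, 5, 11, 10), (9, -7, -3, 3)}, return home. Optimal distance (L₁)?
124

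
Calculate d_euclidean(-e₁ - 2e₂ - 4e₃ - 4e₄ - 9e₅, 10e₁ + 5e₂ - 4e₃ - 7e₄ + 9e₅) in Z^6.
22.4277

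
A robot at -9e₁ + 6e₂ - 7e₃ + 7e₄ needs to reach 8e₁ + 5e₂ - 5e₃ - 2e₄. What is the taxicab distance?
29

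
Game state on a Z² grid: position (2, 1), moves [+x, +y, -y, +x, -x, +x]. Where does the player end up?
(4, 1)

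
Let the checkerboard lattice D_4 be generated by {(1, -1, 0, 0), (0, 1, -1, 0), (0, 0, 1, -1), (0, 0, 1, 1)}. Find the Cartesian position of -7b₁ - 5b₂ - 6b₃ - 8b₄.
(-7, 2, -9, -2)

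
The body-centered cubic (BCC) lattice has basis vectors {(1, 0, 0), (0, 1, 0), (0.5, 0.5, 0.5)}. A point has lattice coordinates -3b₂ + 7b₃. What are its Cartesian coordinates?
(3.5, 0.5, 3.5)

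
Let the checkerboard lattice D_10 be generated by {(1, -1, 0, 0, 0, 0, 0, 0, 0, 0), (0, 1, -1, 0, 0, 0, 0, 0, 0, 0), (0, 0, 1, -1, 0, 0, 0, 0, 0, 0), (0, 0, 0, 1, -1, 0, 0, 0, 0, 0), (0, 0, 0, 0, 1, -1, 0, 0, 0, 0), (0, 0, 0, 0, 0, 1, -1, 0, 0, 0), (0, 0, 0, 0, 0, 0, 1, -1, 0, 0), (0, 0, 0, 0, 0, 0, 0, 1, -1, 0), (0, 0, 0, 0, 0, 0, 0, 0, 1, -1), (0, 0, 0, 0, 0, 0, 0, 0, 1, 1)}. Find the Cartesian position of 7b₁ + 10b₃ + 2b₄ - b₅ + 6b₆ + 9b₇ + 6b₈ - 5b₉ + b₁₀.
(7, -7, 10, -8, -3, 7, 3, -3, -10, 6)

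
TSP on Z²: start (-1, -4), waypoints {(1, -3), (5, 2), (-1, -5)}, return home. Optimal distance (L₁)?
26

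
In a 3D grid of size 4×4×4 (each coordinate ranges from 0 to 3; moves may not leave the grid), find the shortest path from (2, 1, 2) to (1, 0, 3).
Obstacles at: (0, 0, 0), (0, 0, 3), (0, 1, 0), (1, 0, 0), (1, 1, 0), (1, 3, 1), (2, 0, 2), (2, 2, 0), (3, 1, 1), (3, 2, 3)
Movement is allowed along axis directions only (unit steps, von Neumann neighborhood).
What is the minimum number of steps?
3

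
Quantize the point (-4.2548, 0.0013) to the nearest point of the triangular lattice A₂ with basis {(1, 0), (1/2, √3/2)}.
(-4, 0)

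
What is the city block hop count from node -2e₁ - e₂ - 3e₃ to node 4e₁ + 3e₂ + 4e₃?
17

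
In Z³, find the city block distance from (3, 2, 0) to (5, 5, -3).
8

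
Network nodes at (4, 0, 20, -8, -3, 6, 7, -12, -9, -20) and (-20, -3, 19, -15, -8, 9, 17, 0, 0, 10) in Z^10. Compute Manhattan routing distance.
104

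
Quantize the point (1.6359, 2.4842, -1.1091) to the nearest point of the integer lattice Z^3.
(2, 2, -1)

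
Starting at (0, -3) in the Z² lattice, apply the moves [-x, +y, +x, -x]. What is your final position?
(-1, -2)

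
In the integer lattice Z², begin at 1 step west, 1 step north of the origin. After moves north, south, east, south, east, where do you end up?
(1, 0)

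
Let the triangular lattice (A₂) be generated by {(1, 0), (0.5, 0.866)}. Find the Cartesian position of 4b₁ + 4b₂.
(6, 3.464)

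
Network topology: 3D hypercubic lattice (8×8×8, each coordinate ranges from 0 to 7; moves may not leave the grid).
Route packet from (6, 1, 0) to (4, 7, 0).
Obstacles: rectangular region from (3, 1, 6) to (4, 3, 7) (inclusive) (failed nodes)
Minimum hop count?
8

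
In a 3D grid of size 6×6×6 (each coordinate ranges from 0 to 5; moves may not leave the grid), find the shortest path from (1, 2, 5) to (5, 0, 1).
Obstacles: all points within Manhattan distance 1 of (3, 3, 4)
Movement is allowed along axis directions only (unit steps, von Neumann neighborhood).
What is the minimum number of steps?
10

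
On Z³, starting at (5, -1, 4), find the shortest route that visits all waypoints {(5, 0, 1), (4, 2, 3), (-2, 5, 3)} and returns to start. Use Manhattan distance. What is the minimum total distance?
32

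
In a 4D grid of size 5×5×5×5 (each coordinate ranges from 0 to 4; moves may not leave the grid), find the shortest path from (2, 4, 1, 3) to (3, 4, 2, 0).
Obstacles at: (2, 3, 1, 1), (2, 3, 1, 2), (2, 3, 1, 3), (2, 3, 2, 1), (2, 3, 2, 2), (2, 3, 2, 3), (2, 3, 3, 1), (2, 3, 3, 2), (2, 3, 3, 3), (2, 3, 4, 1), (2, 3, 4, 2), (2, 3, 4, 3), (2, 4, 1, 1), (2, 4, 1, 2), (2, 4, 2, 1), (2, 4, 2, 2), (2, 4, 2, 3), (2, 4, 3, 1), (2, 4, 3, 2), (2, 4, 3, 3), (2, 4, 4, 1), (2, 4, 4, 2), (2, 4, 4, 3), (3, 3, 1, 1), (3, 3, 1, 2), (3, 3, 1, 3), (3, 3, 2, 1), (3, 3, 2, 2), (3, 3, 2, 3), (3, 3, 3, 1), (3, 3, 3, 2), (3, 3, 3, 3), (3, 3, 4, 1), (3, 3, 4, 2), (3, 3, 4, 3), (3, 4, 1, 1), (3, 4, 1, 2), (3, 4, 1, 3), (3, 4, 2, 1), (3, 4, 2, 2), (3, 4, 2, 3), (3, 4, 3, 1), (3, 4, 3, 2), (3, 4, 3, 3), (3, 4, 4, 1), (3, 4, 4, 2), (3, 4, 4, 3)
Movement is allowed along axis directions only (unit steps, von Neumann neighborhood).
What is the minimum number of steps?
7
(one shortest path: (2, 4, 1, 3) → (1, 4, 1, 3) → (1, 4, 2, 3) → (1, 4, 2, 2) → (1, 4, 2, 1) → (1, 4, 2, 0) → (2, 4, 2, 0) → (3, 4, 2, 0))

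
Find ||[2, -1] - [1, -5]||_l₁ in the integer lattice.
5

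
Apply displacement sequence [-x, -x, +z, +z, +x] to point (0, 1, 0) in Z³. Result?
(-1, 1, 2)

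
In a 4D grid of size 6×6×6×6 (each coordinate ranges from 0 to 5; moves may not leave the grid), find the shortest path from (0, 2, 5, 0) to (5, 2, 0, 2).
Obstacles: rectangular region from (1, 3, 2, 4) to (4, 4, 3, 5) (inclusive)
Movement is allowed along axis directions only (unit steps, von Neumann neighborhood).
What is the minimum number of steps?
12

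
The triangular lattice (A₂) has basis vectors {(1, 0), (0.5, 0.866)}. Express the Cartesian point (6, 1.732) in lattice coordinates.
5b₁ + 2b₂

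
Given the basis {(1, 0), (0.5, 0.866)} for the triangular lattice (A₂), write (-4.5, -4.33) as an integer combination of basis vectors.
-2b₁ - 5b₂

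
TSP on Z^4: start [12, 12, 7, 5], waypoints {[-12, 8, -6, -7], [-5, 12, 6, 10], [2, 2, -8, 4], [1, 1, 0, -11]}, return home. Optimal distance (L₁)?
154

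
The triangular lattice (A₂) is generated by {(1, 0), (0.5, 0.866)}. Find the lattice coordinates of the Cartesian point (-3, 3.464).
-5b₁ + 4b₂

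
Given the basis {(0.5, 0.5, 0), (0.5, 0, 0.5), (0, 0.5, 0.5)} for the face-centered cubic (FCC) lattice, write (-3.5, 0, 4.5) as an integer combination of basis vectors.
-8b₁ + b₂ + 8b₃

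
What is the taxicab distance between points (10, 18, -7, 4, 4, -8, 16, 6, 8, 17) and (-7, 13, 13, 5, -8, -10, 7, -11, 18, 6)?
104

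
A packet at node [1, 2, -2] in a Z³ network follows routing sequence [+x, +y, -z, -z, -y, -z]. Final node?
(2, 2, -5)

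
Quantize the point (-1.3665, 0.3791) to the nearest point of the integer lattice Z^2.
(-1, 0)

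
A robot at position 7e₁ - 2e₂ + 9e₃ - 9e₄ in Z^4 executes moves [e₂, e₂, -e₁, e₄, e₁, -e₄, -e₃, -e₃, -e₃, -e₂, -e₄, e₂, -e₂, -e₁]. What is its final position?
(6, -1, 6, -10)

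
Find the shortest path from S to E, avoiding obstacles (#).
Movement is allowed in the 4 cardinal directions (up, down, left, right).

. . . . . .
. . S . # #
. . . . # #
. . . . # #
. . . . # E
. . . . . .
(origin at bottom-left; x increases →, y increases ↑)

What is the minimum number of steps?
8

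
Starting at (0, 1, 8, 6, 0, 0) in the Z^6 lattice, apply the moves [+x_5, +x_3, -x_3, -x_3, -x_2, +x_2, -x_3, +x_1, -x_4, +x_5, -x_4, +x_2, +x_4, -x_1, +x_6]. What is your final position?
(0, 2, 6, 5, 2, 1)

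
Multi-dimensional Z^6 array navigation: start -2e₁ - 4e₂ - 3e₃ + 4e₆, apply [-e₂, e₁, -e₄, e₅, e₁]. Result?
(0, -5, -3, -1, 1, 4)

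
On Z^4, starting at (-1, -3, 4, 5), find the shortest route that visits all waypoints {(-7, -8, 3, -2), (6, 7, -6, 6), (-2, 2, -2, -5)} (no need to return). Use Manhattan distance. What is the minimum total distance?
70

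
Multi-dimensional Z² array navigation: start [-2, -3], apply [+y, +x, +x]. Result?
(0, -2)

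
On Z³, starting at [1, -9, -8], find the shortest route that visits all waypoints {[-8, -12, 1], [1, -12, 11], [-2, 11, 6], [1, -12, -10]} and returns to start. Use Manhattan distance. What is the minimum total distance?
112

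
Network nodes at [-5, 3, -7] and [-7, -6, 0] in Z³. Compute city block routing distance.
18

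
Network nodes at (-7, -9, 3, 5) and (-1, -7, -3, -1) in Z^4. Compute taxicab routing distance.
20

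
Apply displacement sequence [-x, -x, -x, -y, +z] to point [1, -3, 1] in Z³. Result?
(-2, -4, 2)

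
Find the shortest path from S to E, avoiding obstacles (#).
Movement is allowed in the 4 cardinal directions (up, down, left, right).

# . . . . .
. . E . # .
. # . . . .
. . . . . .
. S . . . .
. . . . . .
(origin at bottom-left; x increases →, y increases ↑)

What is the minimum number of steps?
4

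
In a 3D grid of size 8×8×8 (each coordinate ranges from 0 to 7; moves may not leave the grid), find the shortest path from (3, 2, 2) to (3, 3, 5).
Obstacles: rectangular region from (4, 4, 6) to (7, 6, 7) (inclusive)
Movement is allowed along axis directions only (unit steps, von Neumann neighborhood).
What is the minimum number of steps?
4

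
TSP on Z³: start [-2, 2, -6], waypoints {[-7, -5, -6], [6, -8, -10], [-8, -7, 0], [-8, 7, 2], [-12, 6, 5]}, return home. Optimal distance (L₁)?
100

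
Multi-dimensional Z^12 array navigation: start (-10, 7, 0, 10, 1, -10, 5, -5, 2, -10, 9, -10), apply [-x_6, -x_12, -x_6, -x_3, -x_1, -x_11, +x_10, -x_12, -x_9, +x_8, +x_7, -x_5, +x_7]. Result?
(-11, 7, -1, 10, 0, -12, 7, -4, 1, -9, 8, -12)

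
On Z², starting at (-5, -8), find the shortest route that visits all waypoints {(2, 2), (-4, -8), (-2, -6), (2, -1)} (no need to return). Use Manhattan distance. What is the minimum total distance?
17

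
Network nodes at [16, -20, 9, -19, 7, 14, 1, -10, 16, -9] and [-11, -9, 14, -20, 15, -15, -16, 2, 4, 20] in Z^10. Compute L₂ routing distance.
56.5597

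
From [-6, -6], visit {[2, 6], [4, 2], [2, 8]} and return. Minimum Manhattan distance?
48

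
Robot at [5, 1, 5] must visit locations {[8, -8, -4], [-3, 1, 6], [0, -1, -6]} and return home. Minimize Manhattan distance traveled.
64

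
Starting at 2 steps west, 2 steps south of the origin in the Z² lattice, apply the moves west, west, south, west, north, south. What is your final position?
(-5, -3)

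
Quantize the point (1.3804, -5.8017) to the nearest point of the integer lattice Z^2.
(1, -6)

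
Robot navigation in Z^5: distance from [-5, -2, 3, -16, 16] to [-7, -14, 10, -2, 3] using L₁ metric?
48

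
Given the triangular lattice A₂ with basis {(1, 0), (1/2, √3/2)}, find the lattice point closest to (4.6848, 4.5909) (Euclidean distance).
(4.5, 4.33)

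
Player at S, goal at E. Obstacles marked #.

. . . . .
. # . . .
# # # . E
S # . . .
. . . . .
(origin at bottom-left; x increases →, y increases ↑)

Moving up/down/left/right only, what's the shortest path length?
7
(one shortest path: (0, 1) → (0, 0) → (1, 0) → (2, 0) → (3, 0) → (4, 0) → (4, 1) → (4, 2))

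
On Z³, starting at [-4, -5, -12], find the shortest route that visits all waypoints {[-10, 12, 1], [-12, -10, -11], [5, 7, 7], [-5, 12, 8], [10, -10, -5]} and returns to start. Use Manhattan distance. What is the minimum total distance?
138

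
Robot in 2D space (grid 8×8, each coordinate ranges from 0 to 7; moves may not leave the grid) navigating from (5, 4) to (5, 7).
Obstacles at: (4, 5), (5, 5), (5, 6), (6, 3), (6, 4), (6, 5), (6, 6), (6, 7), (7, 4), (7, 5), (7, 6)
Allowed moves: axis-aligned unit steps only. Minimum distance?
7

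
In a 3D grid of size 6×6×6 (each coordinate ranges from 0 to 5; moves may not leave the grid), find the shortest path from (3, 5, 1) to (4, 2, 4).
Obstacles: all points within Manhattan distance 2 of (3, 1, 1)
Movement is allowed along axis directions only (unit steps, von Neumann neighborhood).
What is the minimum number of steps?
7
(one shortest path: (3, 5, 1) → (4, 5, 1) → (4, 4, 1) → (4, 3, 1) → (4, 3, 2) → (4, 2, 2) → (4, 2, 3) → (4, 2, 4))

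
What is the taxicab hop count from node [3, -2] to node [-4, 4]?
13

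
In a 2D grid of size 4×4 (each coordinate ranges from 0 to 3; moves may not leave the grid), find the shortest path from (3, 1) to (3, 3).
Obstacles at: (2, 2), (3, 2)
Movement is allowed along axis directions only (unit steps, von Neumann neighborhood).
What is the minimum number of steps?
6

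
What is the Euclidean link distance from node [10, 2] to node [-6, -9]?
19.4165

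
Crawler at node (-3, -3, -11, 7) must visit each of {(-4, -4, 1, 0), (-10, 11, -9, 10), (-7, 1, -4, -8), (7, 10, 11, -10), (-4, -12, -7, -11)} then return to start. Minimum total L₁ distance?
194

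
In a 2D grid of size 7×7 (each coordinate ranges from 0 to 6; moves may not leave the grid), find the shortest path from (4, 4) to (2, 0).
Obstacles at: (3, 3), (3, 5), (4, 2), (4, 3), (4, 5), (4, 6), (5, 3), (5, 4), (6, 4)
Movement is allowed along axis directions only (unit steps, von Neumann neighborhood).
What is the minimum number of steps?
6
(one shortest path: (4, 4) → (3, 4) → (2, 4) → (2, 3) → (2, 2) → (2, 1) → (2, 0))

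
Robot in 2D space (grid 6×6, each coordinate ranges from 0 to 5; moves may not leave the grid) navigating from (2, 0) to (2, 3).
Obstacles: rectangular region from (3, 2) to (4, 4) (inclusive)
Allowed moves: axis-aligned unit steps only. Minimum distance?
3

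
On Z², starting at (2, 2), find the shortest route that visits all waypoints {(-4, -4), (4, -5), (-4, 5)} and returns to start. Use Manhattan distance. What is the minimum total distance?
36
(one optimal route: (2, 2) → (4, -5) → (-4, -4) → (-4, 5) → (2, 2))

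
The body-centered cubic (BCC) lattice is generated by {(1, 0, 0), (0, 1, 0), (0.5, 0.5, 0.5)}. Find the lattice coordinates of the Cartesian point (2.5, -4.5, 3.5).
-b₁ - 8b₂ + 7b₃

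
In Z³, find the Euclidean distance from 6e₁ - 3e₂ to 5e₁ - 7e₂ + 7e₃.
8.12404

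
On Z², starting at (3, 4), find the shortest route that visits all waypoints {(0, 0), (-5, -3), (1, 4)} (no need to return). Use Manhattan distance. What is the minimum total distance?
15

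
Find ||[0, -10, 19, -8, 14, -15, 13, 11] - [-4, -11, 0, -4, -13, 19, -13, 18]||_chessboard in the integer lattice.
34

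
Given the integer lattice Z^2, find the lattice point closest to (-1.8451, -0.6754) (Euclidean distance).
(-2, -1)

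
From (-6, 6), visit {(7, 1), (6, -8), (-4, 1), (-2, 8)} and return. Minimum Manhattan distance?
58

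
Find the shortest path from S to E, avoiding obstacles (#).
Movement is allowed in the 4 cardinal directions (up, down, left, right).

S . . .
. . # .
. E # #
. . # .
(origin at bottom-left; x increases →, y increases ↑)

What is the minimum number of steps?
3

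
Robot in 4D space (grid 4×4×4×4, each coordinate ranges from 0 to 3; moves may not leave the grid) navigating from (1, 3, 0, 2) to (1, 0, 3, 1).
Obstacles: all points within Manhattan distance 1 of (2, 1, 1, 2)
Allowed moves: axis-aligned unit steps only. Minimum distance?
7
(one shortest path: (1, 3, 0, 2) → (1, 2, 0, 2) → (1, 1, 0, 2) → (1, 0, 0, 2) → (1, 0, 1, 2) → (1, 0, 2, 2) → (1, 0, 3, 2) → (1, 0, 3, 1))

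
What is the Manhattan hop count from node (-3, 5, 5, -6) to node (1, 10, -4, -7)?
19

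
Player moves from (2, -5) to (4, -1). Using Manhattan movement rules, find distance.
6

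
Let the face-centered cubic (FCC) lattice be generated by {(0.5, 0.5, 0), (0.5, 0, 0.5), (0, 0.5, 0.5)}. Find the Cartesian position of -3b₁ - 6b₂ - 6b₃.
(-4.5, -4.5, -6)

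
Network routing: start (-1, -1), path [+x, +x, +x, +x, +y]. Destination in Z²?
(3, 0)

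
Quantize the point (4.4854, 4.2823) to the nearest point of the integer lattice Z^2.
(4, 4)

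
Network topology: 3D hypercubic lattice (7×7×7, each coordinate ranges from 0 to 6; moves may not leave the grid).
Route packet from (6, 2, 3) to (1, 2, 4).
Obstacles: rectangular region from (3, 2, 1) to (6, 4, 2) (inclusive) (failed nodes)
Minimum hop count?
6
(one shortest path: (6, 2, 3) → (5, 2, 3) → (4, 2, 3) → (3, 2, 3) → (2, 2, 3) → (1, 2, 3) → (1, 2, 4))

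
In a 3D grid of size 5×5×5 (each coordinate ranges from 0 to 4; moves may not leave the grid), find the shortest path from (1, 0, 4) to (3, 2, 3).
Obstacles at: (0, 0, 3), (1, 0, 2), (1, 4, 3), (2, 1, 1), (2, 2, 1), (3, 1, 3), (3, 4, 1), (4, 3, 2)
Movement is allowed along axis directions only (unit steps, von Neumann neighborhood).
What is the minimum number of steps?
5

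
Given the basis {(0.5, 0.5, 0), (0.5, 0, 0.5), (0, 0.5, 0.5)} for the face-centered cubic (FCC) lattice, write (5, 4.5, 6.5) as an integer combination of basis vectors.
3b₁ + 7b₂ + 6b₃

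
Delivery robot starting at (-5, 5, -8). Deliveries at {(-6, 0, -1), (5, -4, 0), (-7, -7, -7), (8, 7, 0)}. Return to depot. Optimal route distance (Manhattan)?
82
(one optimal route: (-5, 5, -8) → (-7, -7, -7) → (-6, 0, -1) → (5, -4, 0) → (8, 7, 0) → (-5, 5, -8))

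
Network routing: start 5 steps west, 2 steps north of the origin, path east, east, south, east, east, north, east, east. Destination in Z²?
(1, 2)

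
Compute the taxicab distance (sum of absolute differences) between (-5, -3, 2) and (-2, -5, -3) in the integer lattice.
10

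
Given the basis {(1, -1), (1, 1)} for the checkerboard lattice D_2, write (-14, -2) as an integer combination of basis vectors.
-6b₁ - 8b₂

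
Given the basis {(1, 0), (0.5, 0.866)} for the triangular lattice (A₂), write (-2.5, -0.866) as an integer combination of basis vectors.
-2b₁ - b₂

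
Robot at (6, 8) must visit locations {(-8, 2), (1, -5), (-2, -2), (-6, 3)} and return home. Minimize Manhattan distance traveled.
54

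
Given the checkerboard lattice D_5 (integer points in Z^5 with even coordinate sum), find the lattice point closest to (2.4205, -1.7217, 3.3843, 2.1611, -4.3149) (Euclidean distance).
(3, -2, 3, 2, -4)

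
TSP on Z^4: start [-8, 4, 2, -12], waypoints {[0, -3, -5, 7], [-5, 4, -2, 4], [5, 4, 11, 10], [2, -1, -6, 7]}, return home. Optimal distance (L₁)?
118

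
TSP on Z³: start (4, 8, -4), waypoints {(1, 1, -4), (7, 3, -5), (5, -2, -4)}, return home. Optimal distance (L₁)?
34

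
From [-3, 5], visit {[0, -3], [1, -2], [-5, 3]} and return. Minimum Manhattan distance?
28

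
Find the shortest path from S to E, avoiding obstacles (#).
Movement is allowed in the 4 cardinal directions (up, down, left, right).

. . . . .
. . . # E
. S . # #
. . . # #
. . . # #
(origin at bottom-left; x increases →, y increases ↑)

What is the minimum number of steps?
6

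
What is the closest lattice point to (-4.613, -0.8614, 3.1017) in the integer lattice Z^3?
(-5, -1, 3)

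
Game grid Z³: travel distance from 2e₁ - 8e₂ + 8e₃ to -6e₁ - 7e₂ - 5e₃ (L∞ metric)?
13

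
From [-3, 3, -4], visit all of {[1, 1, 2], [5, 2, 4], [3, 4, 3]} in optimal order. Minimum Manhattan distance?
23
(one optimal route: (-3, 3, -4) → (1, 1, 2) → (3, 4, 3) → (5, 2, 4))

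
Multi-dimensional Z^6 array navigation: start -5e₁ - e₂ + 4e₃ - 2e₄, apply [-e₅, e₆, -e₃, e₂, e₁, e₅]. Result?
(-4, 0, 3, -2, 0, 1)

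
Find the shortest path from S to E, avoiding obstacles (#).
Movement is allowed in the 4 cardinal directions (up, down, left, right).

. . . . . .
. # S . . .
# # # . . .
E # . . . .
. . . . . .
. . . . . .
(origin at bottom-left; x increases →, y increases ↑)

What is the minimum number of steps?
8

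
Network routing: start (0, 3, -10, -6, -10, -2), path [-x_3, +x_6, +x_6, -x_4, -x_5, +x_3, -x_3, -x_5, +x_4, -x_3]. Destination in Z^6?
(0, 3, -12, -6, -12, 0)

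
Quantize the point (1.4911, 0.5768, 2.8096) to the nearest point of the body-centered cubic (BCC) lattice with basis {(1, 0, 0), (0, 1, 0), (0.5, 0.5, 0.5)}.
(1.5, 0.5, 2.5)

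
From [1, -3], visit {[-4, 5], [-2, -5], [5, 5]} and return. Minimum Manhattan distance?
38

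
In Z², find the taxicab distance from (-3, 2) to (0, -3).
8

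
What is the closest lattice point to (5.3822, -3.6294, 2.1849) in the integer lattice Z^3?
(5, -4, 2)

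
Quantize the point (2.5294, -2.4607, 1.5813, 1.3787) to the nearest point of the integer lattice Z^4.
(3, -2, 2, 1)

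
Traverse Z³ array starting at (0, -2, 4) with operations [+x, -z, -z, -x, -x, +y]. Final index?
(-1, -1, 2)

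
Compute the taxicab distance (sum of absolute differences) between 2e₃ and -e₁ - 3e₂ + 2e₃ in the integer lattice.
4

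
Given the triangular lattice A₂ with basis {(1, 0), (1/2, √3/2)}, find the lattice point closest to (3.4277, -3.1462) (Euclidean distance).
(3, -3.464)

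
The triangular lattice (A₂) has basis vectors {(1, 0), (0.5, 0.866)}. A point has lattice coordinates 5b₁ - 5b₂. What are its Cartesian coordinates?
(2.5, -4.33)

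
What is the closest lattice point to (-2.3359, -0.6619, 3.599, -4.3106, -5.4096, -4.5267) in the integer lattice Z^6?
(-2, -1, 4, -4, -5, -5)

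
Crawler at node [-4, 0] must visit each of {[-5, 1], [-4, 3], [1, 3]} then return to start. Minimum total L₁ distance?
18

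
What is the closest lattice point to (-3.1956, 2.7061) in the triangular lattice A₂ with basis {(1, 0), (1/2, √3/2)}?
(-3.5, 2.598)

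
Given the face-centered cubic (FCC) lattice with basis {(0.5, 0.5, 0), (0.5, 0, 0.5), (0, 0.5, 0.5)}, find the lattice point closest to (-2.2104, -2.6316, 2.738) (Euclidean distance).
(-2, -2.5, 2.5)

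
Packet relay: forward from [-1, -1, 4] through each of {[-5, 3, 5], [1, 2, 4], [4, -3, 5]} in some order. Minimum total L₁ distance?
25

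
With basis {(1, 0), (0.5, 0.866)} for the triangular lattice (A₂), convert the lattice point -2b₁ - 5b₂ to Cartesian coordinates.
(-4.5, -4.33)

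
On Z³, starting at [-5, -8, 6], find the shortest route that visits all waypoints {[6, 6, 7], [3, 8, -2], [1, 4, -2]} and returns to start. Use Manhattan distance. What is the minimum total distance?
72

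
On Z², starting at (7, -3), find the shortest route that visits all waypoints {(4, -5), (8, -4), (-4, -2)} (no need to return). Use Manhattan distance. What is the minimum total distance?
18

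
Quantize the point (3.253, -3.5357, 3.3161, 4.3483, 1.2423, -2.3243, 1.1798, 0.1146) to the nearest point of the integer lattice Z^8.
(3, -4, 3, 4, 1, -2, 1, 0)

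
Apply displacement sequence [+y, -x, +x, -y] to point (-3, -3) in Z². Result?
(-3, -3)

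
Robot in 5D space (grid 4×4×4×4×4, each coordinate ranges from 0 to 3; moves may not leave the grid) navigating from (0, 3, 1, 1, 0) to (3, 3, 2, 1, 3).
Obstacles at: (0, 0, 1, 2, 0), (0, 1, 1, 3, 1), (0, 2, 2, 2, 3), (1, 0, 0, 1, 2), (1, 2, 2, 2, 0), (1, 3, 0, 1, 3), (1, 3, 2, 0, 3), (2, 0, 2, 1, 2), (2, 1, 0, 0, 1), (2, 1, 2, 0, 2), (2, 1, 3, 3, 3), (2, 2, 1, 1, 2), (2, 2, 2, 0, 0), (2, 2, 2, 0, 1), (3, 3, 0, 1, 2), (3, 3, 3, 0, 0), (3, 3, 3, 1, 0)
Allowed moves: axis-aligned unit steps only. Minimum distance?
7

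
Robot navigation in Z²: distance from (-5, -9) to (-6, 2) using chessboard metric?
11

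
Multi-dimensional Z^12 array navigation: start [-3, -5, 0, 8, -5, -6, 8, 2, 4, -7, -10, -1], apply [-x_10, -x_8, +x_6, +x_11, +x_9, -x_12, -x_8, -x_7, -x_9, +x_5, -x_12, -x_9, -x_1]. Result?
(-4, -5, 0, 8, -4, -5, 7, 0, 3, -8, -9, -3)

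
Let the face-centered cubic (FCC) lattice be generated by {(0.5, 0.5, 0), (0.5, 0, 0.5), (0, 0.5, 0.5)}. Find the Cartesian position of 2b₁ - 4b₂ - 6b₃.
(-1, -2, -5)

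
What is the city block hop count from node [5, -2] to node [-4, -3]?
10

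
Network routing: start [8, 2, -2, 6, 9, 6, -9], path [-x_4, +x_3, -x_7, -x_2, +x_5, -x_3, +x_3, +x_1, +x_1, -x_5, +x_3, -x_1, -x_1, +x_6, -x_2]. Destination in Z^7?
(8, 0, 0, 5, 9, 7, -10)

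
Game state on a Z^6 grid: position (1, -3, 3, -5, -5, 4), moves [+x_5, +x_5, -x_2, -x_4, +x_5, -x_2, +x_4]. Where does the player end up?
(1, -5, 3, -5, -2, 4)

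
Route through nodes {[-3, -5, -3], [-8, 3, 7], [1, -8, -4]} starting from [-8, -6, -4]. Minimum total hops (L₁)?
42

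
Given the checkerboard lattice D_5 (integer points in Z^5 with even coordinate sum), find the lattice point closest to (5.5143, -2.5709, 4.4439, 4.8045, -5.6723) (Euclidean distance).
(6, -3, 4, 5, -6)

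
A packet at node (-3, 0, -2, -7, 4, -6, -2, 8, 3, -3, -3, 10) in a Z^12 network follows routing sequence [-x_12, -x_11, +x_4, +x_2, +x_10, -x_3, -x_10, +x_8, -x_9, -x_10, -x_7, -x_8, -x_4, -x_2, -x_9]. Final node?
(-3, 0, -3, -7, 4, -6, -3, 8, 1, -4, -4, 9)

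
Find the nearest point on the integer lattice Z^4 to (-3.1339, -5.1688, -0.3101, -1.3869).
(-3, -5, 0, -1)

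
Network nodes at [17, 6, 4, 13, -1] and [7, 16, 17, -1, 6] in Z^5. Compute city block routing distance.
54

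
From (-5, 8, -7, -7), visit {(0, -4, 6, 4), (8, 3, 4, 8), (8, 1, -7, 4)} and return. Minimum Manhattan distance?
110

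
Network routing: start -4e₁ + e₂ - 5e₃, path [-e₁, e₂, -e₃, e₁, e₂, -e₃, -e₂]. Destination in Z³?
(-4, 2, -7)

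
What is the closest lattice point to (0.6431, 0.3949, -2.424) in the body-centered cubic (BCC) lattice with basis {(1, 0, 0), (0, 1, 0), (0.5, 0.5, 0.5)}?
(0.5, 0.5, -2.5)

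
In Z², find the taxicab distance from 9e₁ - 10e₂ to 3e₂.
22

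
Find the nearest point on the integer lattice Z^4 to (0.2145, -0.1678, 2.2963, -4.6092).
(0, 0, 2, -5)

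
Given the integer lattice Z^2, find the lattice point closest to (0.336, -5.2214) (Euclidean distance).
(0, -5)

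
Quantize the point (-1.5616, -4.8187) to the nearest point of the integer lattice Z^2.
(-2, -5)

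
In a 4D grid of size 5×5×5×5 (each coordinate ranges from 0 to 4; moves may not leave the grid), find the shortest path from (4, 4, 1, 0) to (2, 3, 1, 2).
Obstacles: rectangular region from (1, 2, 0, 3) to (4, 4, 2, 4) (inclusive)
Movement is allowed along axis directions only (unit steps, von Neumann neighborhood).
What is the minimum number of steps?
5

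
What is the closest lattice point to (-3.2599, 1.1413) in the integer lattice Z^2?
(-3, 1)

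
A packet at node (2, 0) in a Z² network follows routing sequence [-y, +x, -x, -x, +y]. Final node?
(1, 0)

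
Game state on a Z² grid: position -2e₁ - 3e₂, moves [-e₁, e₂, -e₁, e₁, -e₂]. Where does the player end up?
(-3, -3)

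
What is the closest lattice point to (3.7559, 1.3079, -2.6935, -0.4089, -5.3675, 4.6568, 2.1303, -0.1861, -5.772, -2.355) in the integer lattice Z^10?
(4, 1, -3, 0, -5, 5, 2, 0, -6, -2)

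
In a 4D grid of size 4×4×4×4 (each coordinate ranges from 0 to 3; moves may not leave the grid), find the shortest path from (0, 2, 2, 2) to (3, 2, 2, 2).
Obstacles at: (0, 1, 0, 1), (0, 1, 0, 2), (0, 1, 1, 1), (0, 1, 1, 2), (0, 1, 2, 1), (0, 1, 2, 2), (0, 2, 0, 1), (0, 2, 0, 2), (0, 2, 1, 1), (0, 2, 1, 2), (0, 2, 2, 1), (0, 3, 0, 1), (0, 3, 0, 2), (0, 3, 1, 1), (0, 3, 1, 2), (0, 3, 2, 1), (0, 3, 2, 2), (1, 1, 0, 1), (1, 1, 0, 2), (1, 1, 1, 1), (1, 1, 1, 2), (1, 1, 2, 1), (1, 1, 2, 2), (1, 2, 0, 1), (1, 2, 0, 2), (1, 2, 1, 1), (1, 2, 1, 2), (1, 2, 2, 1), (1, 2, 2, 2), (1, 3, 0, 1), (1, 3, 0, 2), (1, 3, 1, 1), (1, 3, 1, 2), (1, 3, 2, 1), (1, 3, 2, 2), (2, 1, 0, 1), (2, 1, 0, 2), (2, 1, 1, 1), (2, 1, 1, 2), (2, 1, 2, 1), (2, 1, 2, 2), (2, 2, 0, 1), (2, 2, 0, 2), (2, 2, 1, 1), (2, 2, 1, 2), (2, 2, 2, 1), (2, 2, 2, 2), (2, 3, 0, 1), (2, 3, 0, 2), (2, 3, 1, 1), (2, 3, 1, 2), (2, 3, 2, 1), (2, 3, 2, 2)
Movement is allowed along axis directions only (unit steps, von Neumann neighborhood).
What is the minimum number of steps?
5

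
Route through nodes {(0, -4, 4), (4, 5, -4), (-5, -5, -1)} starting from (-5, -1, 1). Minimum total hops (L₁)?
38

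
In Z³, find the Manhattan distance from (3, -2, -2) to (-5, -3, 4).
15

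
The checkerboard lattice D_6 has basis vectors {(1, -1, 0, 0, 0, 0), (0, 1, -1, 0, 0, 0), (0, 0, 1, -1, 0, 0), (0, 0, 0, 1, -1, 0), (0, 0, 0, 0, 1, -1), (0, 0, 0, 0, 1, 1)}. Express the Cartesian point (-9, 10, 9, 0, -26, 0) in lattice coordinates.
-9b₁ + b₂ + 10b₃ + 10b₄ - 8b₅ - 8b₆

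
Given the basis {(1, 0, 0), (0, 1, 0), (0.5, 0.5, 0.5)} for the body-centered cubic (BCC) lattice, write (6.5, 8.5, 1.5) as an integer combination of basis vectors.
5b₁ + 7b₂ + 3b₃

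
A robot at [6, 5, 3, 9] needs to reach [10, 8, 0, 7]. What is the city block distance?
12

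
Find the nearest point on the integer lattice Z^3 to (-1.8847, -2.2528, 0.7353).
(-2, -2, 1)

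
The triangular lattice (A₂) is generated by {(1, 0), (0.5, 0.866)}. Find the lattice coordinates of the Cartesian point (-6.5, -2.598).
-5b₁ - 3b₂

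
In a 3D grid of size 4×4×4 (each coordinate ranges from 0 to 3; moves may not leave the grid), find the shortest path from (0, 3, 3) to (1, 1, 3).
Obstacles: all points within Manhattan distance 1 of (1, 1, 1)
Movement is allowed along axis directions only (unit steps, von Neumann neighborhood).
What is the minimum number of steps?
3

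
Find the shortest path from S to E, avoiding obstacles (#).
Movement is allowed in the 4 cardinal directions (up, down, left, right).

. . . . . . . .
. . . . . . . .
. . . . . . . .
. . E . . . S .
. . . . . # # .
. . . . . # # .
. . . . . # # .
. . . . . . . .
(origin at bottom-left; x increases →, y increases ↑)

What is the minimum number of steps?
4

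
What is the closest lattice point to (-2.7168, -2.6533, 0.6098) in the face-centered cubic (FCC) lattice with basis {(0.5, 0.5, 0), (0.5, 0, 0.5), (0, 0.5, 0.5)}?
(-3, -2.5, 0.5)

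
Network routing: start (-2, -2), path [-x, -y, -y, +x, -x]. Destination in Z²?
(-3, -4)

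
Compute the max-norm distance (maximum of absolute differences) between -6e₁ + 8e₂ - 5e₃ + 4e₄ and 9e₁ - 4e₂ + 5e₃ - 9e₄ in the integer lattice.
15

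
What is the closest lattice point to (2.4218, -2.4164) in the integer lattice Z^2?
(2, -2)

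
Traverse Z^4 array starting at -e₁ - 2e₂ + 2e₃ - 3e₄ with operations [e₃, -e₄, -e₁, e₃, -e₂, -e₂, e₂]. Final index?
(-2, -3, 4, -4)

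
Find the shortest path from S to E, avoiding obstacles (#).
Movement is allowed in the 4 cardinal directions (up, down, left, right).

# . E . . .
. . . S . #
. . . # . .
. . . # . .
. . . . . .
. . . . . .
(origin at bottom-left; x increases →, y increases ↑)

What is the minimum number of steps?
2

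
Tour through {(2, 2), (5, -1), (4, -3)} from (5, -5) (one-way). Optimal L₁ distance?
12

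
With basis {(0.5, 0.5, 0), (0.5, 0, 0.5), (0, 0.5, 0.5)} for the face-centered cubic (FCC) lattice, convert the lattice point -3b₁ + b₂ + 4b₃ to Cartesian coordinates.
(-1, 0.5, 2.5)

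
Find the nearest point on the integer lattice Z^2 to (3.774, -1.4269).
(4, -1)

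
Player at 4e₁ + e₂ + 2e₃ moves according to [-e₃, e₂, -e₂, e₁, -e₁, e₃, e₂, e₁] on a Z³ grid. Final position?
(5, 2, 2)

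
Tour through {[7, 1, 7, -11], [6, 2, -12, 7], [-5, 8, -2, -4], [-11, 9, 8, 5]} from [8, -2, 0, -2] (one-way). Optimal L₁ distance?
123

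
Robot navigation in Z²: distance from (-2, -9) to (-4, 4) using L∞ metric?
13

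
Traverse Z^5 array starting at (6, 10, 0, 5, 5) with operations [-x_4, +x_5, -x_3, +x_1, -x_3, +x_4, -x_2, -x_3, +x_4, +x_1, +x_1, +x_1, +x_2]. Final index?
(10, 10, -3, 6, 6)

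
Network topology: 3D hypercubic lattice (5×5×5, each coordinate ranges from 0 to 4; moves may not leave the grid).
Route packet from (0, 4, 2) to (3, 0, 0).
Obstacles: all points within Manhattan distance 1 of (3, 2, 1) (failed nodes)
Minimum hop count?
9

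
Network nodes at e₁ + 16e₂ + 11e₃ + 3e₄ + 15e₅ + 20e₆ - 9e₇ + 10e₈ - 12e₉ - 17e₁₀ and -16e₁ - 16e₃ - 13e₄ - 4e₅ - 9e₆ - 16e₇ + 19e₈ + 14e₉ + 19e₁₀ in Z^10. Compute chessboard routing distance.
36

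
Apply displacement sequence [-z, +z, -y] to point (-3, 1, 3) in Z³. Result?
(-3, 0, 3)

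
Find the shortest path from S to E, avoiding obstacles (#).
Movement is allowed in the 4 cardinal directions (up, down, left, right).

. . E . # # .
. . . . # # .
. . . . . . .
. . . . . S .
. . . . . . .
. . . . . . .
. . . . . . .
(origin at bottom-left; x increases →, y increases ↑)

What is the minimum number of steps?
6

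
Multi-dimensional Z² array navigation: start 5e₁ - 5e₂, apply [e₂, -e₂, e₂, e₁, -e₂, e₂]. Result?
(6, -4)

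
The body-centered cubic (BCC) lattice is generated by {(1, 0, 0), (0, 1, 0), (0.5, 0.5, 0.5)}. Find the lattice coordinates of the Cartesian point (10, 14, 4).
6b₁ + 10b₂ + 8b₃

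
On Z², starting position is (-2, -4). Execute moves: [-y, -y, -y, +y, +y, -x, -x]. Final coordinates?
(-4, -5)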